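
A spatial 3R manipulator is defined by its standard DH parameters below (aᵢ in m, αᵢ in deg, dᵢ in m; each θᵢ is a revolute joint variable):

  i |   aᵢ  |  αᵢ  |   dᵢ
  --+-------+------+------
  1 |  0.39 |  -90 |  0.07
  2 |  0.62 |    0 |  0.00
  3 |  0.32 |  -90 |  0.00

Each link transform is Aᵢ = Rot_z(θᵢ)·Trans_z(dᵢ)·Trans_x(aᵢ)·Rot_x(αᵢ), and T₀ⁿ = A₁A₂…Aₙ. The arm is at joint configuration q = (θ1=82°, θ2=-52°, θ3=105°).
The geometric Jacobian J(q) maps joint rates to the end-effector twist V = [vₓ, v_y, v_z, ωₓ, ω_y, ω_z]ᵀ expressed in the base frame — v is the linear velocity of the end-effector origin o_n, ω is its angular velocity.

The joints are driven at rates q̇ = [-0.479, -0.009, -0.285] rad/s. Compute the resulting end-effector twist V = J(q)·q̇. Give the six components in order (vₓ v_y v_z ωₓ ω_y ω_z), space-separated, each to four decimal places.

0.4672 0.0058 0.0601 0.2911 -0.0409 -0.4790

o_n = [0.1342, 0.9549, 0.3030]
J₁: ẑ×o_n = [-0.9549, 0.1342, 0.0000], ω = ẑ
J2: z=[-0.9903, 0.1392, 0.0000] o=[0.0543, 0.3862, 0.0700] → [0.0324, 0.2307, -0.5743, -0.9903, 0.1392, 0.0000]
J3: z=[-0.9903, 0.1392, 0.0000] o=[0.1074, 0.7642, 0.5586] → [-0.0356, -0.2531, -0.1926, -0.9903, 0.1392, 0.0000]
V = J·q̇ = [0.4672, 0.0058, 0.0601, 0.2911, -0.0409, -0.4790]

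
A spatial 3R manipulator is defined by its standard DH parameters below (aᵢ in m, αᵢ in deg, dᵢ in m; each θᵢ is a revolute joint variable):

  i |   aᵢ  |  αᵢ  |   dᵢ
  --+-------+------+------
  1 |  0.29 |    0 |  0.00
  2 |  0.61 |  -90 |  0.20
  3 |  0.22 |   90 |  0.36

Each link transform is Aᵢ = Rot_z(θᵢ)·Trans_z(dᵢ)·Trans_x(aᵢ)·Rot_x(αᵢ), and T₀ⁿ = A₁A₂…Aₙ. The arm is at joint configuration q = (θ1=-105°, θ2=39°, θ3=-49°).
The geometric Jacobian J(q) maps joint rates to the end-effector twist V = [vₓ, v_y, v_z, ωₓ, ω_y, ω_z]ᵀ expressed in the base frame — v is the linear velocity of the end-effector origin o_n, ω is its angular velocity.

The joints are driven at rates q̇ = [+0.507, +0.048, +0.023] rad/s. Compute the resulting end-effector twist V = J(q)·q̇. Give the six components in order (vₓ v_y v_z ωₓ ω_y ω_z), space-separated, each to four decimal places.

o_n = [0.5606, -0.8228, 0.3660]
J₁: ẑ×o_n = [0.8228, 0.5606, -0.0000], ω = ẑ
J2: z=[0.0000, 0.0000, 1.0000] o=[-0.0751, -0.2801, 0.0000] → [0.5427, 0.6357, -0.0000, 0.0000, 0.0000, 1.0000]
J3: z=[0.9135, 0.4067, 0.0000] o=[0.1731, -0.8374, 0.2000] → [0.0675, -0.1517, -0.1443, 0.9135, 0.4067, 0.0000]
V = J·q̇ = [0.4448, 0.3113, -0.0033, 0.0210, 0.0094, 0.5550]

0.4448 0.3113 -0.0033 0.0210 0.0094 0.5550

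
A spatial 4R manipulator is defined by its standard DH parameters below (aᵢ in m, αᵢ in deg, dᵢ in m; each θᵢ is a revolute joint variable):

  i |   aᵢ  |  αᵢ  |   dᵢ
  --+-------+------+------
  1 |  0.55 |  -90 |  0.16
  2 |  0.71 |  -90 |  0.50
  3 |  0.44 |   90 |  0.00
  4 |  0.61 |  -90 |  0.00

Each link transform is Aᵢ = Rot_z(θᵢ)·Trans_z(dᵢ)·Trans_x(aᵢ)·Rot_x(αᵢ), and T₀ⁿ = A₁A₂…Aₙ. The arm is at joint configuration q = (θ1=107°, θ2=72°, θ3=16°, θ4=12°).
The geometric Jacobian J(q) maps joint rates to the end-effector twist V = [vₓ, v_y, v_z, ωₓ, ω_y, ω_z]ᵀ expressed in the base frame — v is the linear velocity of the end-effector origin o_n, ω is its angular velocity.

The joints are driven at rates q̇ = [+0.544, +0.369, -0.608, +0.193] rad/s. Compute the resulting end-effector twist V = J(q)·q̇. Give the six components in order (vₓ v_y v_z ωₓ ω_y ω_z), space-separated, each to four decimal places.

o_n = [-0.4846, 0.8523, -1.5022]
J₁: ẑ×o_n = [-0.8523, -0.4846, 0.0000], ω = ẑ
J2: z=[-0.9563, -0.2924, 0.0000] o=[-0.1608, 0.5260, 0.1600] → [0.4860, -1.5896, -0.4067, -0.9563, -0.2924, 0.0000]
J3: z=[0.2781, -0.9095, -0.3090] o=[-0.7031, 0.5896, -0.5153] → [0.9788, 0.2069, 0.2718, 0.2781, -0.9095, -0.3090]
J4: z=[-0.9442, -0.1996, -0.2621] o=[-0.6253, 0.7500, -0.9175] → [0.1435, -0.5889, -0.0684, -0.9442, -0.1996, -0.2621]
V = J·q̇ = [-0.8517, -1.0896, -0.3285, -0.7042, 0.4066, 0.6813]

-0.8517 -1.0896 -0.3285 -0.7042 0.4066 0.6813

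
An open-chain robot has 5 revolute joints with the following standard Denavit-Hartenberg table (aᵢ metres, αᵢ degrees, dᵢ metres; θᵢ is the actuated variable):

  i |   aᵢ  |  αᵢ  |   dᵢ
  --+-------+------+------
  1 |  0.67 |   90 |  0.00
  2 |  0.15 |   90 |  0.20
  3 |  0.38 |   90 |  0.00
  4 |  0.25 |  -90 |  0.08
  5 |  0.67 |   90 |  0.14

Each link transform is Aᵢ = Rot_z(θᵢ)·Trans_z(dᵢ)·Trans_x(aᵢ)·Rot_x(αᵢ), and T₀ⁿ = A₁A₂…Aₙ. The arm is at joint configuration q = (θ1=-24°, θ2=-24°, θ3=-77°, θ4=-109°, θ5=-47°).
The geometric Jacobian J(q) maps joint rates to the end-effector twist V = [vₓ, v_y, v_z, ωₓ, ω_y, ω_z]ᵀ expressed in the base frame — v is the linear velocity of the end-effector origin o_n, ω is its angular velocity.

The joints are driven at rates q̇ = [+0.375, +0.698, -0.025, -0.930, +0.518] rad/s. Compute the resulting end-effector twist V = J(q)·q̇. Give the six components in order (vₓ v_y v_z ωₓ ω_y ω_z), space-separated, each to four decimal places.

o_n = [0.6747, -0.0780, 0.7913]
J₁: ẑ×o_n = [0.0780, 0.6747, -0.0000], ω = ẑ
J2: z=[-0.4067, -0.9135, 0.0000] o=[0.6121, -0.2725, 0.0000] → [-0.7229, 0.3219, -0.0219, -0.4067, -0.9135, 0.0000]
J3: z=[-0.3716, 0.1654, -0.9135] o=[0.6559, -0.5110, -0.0610] → [0.5366, 0.2996, -0.1640, -0.3716, 0.1654, -0.9135]
J4: z=[-0.7217, 0.5676, 0.3963] o=[0.8779, -0.2045, -0.0958] → [0.4533, 0.5597, 0.0240, -0.7217, 0.5676, 0.3963]
J5: z=[0.6732, 0.7087, 0.2109] o=[0.8604, -0.2638, 0.1593] → [0.4087, -0.4647, 0.2568, 0.6732, 0.7087, 0.2109]
V = J·q̇ = [-0.6987, -0.2910, 0.0995, 0.7453, -0.8025, 0.1385]

-0.6987 -0.2910 0.0995 0.7453 -0.8025 0.1385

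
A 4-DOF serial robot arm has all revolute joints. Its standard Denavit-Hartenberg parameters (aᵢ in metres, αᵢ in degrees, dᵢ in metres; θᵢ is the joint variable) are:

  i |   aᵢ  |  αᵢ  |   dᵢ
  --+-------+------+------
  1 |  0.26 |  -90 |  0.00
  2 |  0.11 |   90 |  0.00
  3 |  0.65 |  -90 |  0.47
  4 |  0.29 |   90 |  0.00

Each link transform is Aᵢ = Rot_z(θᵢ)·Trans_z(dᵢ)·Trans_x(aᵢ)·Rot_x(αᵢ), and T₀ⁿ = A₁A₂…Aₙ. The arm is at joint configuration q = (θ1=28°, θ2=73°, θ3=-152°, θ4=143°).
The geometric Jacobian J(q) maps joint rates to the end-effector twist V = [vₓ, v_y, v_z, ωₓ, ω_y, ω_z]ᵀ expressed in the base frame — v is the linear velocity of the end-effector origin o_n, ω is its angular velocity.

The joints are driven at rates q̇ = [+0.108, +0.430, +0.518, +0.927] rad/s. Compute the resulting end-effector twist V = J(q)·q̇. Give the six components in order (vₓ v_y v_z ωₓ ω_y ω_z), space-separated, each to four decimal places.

o_n = [0.5043, 0.0457, 0.3345]
J₁: ẑ×o_n = [-0.0457, 0.5043, 0.0000], ω = ẑ
J2: z=[-0.4695, 0.8829, 0.0000] o=[0.2296, 0.1221, 0.0000] → [0.2953, 0.1570, -0.2067, -0.4695, 0.8829, 0.0000]
J3: z=[0.8444, 0.4490, 0.2924] o=[0.2580, 0.1372, -0.1052] → [0.2241, -0.2992, -0.1878, 0.8444, 0.4490, 0.2924]
J4: z=[0.5357, -0.7152, -0.4490] o=[0.6499, -0.0000, 0.5811] → [0.1969, 0.1975, -0.0796, 0.5357, -0.7152, -0.4490]
V = J·q̇ = [0.4207, 0.1501, -0.2600, 0.7321, -0.0507, -0.1567]

0.4207 0.1501 -0.2600 0.7321 -0.0507 -0.1567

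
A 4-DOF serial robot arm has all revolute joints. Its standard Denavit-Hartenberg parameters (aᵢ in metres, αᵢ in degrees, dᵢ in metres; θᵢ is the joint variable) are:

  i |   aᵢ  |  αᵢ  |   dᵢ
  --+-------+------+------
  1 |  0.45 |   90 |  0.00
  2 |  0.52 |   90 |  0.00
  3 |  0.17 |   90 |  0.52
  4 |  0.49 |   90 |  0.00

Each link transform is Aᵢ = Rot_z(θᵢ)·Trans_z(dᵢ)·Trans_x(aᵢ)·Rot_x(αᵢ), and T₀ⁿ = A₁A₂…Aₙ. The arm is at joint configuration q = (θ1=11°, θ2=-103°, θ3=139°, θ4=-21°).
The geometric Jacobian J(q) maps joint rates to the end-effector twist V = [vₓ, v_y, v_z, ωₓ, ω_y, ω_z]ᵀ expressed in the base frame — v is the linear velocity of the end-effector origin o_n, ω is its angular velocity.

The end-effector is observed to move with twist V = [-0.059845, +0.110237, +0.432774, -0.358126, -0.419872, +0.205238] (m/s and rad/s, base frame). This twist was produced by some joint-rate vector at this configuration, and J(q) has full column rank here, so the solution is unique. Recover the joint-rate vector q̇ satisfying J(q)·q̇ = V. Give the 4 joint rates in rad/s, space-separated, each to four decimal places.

0.6880 -0.3090 0.3120 0.8650

o_n = [0.1806, -0.3842, 0.0322]
J₁: ẑ×o_n = [0.3842, 0.1806, -0.0000], ω = ẑ
J2: z=[0.1908, -0.9816, 0.0000] o=[0.4417, 0.0859, 0.0000] → [-0.0316, -0.0061, -0.3460, 0.1908, -0.9816, 0.0000]
J3: z=[-0.9565, -0.1859, 0.2250] o=[0.3269, 0.0635, -0.5067] → [0.0005, 0.4825, 0.4011, -0.9565, -0.1859, 0.2250]
J4: z=[-0.0009, -0.7690, -0.6392] o=[-0.1208, -0.1371, -0.2647] → [-0.3863, -0.1924, 0.2320, -0.0009, -0.7690, -0.6392]
q̇ = J⁺·V = [0.6880, -0.3090, 0.3120, 0.8650]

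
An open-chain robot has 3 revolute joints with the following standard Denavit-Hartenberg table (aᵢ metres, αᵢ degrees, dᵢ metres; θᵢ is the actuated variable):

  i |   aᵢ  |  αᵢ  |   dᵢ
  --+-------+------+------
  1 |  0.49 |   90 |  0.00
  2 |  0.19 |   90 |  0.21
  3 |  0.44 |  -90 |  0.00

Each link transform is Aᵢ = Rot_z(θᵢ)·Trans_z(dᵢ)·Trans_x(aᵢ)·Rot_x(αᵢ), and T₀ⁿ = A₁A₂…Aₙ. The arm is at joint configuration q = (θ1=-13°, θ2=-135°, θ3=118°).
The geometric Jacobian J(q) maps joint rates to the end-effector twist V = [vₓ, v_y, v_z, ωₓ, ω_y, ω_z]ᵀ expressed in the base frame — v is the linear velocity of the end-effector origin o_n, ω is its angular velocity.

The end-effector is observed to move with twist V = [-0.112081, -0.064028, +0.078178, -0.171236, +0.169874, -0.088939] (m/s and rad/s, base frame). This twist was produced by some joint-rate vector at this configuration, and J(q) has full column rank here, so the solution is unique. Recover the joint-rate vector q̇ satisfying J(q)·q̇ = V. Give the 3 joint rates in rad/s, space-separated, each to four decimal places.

o_n = [0.3542, -0.6960, 0.0117]
J₁: ẑ×o_n = [0.6960, 0.3542, -0.0000], ω = ẑ
J2: z=[-0.2250, -0.9744, 0.0000] o=[0.4774, -0.1102, 0.0000] → [-0.0114, 0.0026, 0.0117, -0.2250, -0.9744, 0.0000]
J3: z=[-0.6890, 0.1591, 0.7071] o=[0.2993, -0.2846, -0.1344] → [0.3141, 0.1395, 0.2747, -0.6890, 0.1591, 0.7071]
q̇ = J⁺·V = [-0.2940, -0.1270, 0.2900]

-0.2940 -0.1270 0.2900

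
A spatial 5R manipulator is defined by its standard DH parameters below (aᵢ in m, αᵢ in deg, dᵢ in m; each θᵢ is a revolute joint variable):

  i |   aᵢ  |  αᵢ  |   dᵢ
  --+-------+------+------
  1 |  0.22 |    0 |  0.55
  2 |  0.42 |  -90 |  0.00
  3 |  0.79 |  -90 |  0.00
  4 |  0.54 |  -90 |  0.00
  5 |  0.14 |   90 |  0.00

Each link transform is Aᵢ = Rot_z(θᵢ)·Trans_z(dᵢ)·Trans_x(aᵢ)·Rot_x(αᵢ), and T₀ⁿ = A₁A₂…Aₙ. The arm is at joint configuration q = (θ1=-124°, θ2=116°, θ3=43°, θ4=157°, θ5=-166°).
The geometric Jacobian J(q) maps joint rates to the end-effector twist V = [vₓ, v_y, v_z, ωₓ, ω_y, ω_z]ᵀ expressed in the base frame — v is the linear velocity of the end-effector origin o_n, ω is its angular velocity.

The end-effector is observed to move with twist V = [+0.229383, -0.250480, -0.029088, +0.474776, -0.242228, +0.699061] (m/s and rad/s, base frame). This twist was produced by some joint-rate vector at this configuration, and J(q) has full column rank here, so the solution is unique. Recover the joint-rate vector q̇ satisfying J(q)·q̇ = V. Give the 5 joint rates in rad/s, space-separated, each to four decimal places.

0.4880 -0.3350 -0.1830 -0.7430 0.0100

o_n = [0.5507, -0.4365, 0.2402]
J₁: ẑ×o_n = [0.4365, 0.5507, -0.0000], ω = ẑ
J2: z=[0.0000, 0.0000, 1.0000] o=[-0.1230, -0.1824, 0.5500] → [0.2542, 0.6738, -0.0000, 0.0000, 0.0000, 1.0000]
J3: z=[0.1392, 0.9903, 0.0000] o=[0.2929, -0.2408, 0.5500] → [-0.3068, 0.0431, -0.2826, 0.1392, 0.9903, 0.0000]
J4: z=[-0.6754, 0.0949, -0.7314] o=[0.8650, -0.3213, 0.0112] → [-0.0626, 0.3845, 0.1077, -0.6754, 0.0949, -0.7314]
J5: z=[-0.1549, 0.9513, 0.2665] o=[0.4757, -0.4796, 0.3502] → [-0.1162, 0.0030, -0.0781, -0.1549, 0.9513, 0.2665]
q̇ = J⁺·V = [0.4880, -0.3350, -0.1830, -0.7430, 0.0100]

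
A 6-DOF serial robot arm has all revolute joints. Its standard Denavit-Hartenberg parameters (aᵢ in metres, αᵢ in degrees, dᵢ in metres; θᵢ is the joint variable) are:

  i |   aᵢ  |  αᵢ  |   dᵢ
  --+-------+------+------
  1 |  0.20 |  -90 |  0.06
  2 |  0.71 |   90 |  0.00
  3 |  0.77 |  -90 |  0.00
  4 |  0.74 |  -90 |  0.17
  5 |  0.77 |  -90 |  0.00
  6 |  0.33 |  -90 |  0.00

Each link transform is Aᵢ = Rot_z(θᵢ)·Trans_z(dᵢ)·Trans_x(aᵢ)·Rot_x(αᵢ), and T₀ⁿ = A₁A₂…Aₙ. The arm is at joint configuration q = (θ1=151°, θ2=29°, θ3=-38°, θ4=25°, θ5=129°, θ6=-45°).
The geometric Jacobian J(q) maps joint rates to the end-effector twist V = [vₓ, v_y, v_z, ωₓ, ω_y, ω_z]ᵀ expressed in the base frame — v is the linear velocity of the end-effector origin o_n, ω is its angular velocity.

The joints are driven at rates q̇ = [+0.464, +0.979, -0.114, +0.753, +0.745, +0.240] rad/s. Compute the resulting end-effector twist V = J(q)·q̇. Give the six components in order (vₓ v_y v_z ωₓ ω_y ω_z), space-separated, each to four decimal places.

o_n = [-0.3231, 1.2703, -0.6214]
J₁: ẑ×o_n = [-1.2703, -0.3231, 0.0000], ω = ẑ
J2: z=[-0.4848, -0.8746, 0.0000] o=[-0.1749, 0.0970, 0.0600] → [0.5960, -0.3304, -0.6984, -0.4848, -0.8746, 0.0000]
J3: z=[-0.4240, 0.2350, 0.8746] o=[-0.7180, 0.3980, -0.2842] → [-0.8422, 0.2025, -0.4627, -0.4240, 0.2350, 0.8746]
J4: z=[-0.8530, -0.4282, -0.2985] o=[-0.9524, 1.0699, -0.5784] → [0.0782, -0.2245, 0.0985, -0.8530, -0.4282, -0.2985]
J5: z=[0.5129, -0.5818, -0.6312] o=[-1.1689, 1.5089, -1.1589] → [-0.4633, -0.8096, 0.3697, 0.5129, -0.5818, -0.6312]
J6: z=[-0.4617, -0.8069, 0.3685] o=[-0.6116, 1.4300, -0.6334] → [0.0492, 0.1119, 0.3065, -0.4617, -0.8069, 0.3685]
V = J·q̇ = [-0.1844, -1.2417, -0.2078, -0.7973, -1.8325, -0.2423]

-0.1844 -1.2417 -0.2078 -0.7973 -1.8325 -0.2423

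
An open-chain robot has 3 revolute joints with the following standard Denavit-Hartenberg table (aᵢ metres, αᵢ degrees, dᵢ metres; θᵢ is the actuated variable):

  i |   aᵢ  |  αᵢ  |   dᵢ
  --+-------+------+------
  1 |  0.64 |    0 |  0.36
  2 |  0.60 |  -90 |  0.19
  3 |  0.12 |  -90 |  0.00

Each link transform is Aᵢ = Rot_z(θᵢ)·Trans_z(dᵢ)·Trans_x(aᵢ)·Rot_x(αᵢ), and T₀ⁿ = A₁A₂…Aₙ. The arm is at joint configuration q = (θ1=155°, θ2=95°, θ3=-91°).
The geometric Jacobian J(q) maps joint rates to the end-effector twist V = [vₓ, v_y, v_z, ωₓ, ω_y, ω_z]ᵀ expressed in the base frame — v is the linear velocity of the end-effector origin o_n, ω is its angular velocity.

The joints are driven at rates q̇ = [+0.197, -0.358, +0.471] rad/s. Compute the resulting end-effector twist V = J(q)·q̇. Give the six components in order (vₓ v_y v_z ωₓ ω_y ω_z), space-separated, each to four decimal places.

o_n = [-0.7845, -0.2914, 0.6700]
J₁: ẑ×o_n = [0.2914, -0.7845, 0.0000], ω = ẑ
J2: z=[0.0000, 0.0000, 1.0000] o=[-0.5800, 0.2705, 0.3600] → [0.5618, -0.2045, 0.0000, 0.0000, 0.0000, 1.0000]
J3: z=[0.9397, -0.3420, 0.0000] o=[-0.7852, -0.2933, 0.5500] → [-0.0410, -0.1127, 0.0021, 0.9397, -0.3420, 0.0000]
V = J·q̇ = [-0.1631, -0.1344, 0.0010, 0.4426, -0.1611, -0.1610]

-0.1631 -0.1344 0.0010 0.4426 -0.1611 -0.1610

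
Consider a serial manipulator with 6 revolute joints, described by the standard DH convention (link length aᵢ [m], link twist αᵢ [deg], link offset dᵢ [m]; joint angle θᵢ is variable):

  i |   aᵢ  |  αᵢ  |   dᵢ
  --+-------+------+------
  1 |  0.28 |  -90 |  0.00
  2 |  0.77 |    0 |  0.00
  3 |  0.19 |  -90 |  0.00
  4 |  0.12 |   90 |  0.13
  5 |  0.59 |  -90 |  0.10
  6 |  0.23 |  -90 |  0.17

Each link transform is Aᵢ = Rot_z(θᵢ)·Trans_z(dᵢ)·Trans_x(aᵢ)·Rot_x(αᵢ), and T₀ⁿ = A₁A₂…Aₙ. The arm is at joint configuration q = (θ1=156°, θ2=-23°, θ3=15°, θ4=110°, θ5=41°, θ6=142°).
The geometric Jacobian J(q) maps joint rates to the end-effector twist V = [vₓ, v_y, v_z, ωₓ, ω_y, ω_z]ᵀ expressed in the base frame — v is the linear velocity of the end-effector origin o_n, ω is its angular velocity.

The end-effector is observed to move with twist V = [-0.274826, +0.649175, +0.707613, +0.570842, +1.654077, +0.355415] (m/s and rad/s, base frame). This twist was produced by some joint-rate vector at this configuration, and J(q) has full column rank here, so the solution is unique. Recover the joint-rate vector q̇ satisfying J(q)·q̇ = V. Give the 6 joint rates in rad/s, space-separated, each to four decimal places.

-0.4670 -0.8670 -0.5790 -0.5760 0.3500 -0.2880

o_n = [-0.8933, 0.7082, -0.2146]
J₁: ẑ×o_n = [-0.7082, -0.8933, 0.0000], ω = ẑ
J2: z=[-0.4067, -0.9135, 0.0000] o=[-0.2558, 0.1139, 0.0000] → [0.1960, -0.0873, -0.8241, -0.4067, -0.9135, 0.0000]
J3: z=[-0.4067, -0.9135, 0.0000] o=[-0.9033, 0.4022, 0.3009] → [0.4709, -0.2096, -0.1154, -0.4067, -0.9135, 0.0000]
J4: z=[-0.1271, 0.0566, -0.9903] o=[-1.0752, 0.4787, 0.3273] → [0.1966, -0.2490, -0.0395, -0.1271, 0.0566, -0.9903]
J5: z=[-0.7110, 0.6909, 0.1308] o=[-1.0087, 0.5725, 0.1929] → [-0.2992, -0.2746, -0.1762, -0.7110, 0.6909, 0.1308]
J6: z=[-0.5497, -0.4301, -0.7161] o=[-0.8211, 0.9845, -0.1986] → [-0.1910, 0.0429, 0.1208, -0.5497, -0.4301, -0.7161]
q̇ = J⁺·V = [-0.4670, -0.8670, -0.5790, -0.5760, 0.3500, -0.2880]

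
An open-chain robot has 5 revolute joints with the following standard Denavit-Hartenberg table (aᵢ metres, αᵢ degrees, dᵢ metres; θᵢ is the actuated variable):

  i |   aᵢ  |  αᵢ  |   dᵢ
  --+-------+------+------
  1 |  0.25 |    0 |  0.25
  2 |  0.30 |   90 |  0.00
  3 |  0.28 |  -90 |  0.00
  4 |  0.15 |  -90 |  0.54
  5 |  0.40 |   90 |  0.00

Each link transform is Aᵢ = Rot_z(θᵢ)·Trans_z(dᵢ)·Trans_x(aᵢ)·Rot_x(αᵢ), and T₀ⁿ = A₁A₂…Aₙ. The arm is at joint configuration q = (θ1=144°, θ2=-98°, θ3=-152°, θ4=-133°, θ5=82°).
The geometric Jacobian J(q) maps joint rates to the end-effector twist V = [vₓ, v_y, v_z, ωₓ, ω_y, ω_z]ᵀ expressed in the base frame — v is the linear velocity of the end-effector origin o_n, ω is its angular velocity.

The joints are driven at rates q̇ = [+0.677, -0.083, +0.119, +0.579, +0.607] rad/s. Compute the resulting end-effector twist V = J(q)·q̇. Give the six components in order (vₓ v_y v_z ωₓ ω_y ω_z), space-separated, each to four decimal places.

o_n = [0.0756, 0.2181, 0.0573]
J₁: ẑ×o_n = [-0.2181, 0.0756, 0.0000], ω = ẑ
J2: z=[0.0000, 0.0000, 1.0000] o=[-0.2023, 0.1469, 0.2500] → [-0.0712, 0.2778, 0.0000, 0.0000, 0.0000, 1.0000]
J3: z=[0.7193, -0.6947, 0.0000] o=[0.0061, 0.3627, 0.2500] → [0.1338, 0.1386, -0.0558, 0.7193, -0.6947, 0.0000]
J4: z=[0.3261, 0.3377, -0.8829] o=[-0.1656, 0.1849, 0.1185] → [0.0086, -0.1930, -0.0706, 0.3261, 0.3377, -0.8829]
J5: z=[0.0420, -0.9383, -0.3433] o=[0.1522, 0.3560, -0.3102] → [-0.3922, 0.0109, -0.0777, 0.0420, -0.9383, -0.3433]
V = J·q̇ = [-0.3589, -0.0605, -0.0947, 0.2999, -0.4567, -0.1256]

-0.3589 -0.0605 -0.0947 0.2999 -0.4567 -0.1256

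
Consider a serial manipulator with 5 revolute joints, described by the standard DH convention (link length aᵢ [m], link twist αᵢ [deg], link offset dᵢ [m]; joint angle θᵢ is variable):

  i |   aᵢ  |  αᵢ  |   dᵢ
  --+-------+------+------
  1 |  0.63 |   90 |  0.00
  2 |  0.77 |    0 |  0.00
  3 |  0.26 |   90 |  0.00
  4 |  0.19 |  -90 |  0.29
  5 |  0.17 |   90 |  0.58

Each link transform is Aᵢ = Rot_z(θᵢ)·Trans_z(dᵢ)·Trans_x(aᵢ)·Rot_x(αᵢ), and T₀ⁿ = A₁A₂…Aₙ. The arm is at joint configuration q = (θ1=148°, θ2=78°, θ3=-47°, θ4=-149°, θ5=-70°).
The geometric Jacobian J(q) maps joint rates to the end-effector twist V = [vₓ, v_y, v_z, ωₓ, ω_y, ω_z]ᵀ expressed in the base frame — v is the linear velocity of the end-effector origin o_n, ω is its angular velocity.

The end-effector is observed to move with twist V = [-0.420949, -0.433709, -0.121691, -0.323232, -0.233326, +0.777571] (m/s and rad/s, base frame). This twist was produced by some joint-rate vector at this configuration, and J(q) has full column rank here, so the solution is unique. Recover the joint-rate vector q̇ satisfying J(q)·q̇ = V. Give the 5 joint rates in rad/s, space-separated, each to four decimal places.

o_n = [-1.4492, 0.1686, 0.5459]
J₁: ẑ×o_n = [-0.1686, -1.4492, 0.0000], ω = ẑ
J2: z=[0.5299, 0.8480, 0.0000] o=[-0.5343, 0.3338, 0.0000] → [0.4629, -0.2893, 0.6883, 0.5299, 0.8480, 0.0000]
J3: z=[0.5299, 0.8480, 0.0000] o=[-0.6700, 0.4187, 0.7532] → [-0.1758, 0.1098, 0.5282, 0.5299, 0.8480, 0.0000]
J4: z=[-0.4368, 0.2729, -0.8572] o=[-0.8590, 0.5368, 0.8871] → [-0.4087, 0.3568, 0.3219, -0.4368, 0.2729, -0.8572]
J5: z=[-0.8286, -0.4930, 0.2653] o=[-0.9192, 0.4590, 0.5546] → [0.0813, -0.1478, -0.0207, -0.8286, -0.4930, 0.2653]
q̇ = J⁺·V = [0.3920, -0.7500, 0.9260, -0.2530, 0.6360]

0.3920 -0.7500 0.9260 -0.2530 0.6360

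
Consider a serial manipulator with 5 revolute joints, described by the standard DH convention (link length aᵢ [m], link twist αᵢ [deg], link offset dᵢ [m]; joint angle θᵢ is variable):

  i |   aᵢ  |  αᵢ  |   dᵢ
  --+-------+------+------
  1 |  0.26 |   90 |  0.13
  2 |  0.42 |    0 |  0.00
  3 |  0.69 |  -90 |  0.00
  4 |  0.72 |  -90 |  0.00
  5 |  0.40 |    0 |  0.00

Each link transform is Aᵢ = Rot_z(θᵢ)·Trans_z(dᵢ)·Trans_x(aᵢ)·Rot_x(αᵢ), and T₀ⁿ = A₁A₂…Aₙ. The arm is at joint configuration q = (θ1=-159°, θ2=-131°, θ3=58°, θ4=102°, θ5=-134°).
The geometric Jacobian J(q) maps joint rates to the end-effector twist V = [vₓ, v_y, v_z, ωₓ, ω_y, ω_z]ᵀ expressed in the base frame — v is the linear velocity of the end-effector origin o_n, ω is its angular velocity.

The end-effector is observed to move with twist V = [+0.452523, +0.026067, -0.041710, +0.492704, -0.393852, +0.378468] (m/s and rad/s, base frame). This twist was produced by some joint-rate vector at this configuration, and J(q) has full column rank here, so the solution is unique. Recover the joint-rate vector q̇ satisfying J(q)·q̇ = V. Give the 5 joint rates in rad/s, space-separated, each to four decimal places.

o_n = [-0.2506, -0.5595, -0.6748]
J₁: ẑ×o_n = [0.5595, -0.2506, 0.0000], ω = ẑ
J2: z=[-0.3584, 0.9336, 0.0000] o=[-0.2427, -0.0932, 0.1300] → [-0.7513, -0.2884, 0.1745, -0.3584, 0.9336, 0.0000]
J3: z=[-0.3584, 0.9336, 0.0000] o=[0.0145, 0.0056, -0.1870] → [-0.4554, -0.1748, 0.4500, -0.3584, 0.9336, 0.0000]
J4: z=[-0.8928, -0.3427, 0.2924] o=[-0.1738, -0.0667, -0.8468] → [0.0851, 0.1311, 0.4136, -0.8928, -0.3427, 0.2924]
J5: z=[0.1925, 0.2966, 0.9354] o=[0.1194, -0.7085, -0.7037] → [-0.1309, -0.3517, 0.1384, 0.1925, 0.2966, 0.9354]
q̇ = J⁺·V = [-0.0590, -0.9180, 0.2650, -0.1770, 0.5230]

-0.0590 -0.9180 0.2650 -0.1770 0.5230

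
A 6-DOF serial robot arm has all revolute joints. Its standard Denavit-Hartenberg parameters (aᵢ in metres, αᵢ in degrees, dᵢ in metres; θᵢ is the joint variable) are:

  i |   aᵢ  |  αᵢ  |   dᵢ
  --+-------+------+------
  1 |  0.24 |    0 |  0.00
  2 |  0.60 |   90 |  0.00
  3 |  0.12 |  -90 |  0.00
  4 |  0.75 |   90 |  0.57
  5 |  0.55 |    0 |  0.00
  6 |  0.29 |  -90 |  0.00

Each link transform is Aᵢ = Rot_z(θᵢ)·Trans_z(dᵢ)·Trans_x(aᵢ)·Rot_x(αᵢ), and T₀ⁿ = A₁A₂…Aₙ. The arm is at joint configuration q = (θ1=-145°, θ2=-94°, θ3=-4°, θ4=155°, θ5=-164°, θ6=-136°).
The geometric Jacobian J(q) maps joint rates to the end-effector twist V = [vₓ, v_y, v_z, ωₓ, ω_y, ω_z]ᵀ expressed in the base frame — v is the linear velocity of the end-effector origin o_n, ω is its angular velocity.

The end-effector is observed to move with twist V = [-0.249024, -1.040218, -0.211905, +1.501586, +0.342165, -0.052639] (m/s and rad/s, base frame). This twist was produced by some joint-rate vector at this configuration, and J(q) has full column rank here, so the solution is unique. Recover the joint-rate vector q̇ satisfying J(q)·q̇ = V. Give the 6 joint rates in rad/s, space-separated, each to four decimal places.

0.6710 0.1500 0.5670 -0.9050 -0.0360 -0.9530

o_n = [-0.5535, 0.1557, 0.6827]
J₁: ẑ×o_n = [-0.1557, -0.5535, 0.0000], ω = ẑ
J2: z=[0.0000, 0.0000, 1.0000] o=[-0.1966, -0.1377, 0.0000] → [-0.2933, -0.3569, 0.0000, 0.0000, 0.0000, 1.0000]
J3: z=[0.8572, 0.5150, 0.0000] o=[-0.5056, 0.3766, 0.0000] → [0.3516, -0.5852, -0.1648, 0.8572, 0.5150, 0.0000]
J4: z=[-0.0359, 0.0598, 0.9976] o=[-0.5673, 0.4793, -0.0084] → [0.3641, 0.0386, 0.0108, -0.0359, 0.0598, 0.9976]
J5: z=[-0.9940, -0.1054, -0.0295] o=[-0.5102, -0.2311, 0.6077] → [0.0035, 0.0759, -0.3891, -0.9940, -0.1054, -0.0295]
J6: z=[-0.9940, -0.1054, -0.0295] o=[-0.5594, 0.2846, 0.4230] → [-0.0312, 0.2580, 0.1288, -0.9940, -0.1054, -0.0295]
q̇ = J⁺·V = [0.6710, 0.1500, 0.5670, -0.9050, -0.0360, -0.9530]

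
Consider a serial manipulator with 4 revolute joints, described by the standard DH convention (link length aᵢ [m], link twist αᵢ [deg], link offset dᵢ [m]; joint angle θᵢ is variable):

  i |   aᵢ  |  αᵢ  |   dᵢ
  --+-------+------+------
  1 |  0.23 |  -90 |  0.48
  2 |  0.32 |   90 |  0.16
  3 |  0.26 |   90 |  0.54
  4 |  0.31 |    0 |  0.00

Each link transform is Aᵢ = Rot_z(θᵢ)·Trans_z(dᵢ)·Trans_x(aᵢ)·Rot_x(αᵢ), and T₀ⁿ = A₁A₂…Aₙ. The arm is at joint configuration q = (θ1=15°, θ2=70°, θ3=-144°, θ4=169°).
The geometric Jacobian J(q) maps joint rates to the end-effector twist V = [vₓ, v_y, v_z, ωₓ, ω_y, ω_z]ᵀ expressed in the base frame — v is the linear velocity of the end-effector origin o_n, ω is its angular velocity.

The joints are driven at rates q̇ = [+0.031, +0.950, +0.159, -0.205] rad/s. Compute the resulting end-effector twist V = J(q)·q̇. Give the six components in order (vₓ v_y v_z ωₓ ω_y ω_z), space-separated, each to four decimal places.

o_n = [0.8354, 0.4165, 0.3505]
J₁: ẑ×o_n = [-0.4165, 0.8354, 0.0000], ω = ẑ
J2: z=[-0.2588, 0.9659, 0.0000] o=[0.2222, 0.0595, 0.4800] → [-0.1251, -0.0335, -0.6847, -0.2588, 0.9659, 0.0000]
J3: z=[0.9077, 0.2432, 0.3420] o=[0.2865, 0.2424, 0.1793] → [-0.0179, 0.0323, 0.0245, 0.9077, 0.2432, 0.3420]
J4: z=[-0.4036, 0.7294, 0.5523] o=[0.7467, 0.2075, 0.5616] → [-0.2694, -0.0362, -0.1490, -0.4036, 0.7294, 0.5523]
V = J·q̇ = [-0.0793, 0.0066, -0.6160, -0.0188, 0.8068, -0.0278]

-0.0793 0.0066 -0.6160 -0.0188 0.8068 -0.0278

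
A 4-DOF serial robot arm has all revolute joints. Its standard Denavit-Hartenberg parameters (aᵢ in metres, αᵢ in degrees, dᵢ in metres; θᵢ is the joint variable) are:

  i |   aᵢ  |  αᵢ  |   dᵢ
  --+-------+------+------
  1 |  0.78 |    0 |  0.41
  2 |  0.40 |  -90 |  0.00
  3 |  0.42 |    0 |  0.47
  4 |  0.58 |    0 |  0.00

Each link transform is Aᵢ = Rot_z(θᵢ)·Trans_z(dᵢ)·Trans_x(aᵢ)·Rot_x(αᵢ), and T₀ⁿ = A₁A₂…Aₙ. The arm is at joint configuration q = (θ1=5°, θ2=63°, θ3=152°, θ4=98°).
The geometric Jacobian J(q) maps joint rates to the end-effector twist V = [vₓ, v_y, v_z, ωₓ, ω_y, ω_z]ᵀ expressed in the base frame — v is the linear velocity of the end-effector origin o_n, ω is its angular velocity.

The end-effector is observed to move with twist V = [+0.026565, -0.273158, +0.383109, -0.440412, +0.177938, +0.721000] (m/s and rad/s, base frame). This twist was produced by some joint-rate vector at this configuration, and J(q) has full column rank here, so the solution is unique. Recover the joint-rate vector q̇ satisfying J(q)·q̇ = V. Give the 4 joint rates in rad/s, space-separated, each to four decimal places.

-0.0140 0.7350 0.7790 -0.3040

o_n = [0.2779, 0.0872, 0.7578]
J₁: ẑ×o_n = [-0.0872, 0.2779, 0.0000], ω = ẑ
J2: z=[0.0000, 0.0000, 1.0000] o=[0.7770, 0.0680, 0.4100] → [-0.0192, -0.4992, 0.0000, 0.0000, 0.0000, 1.0000]
J3: z=[-0.9272, 0.3746, 0.0000] o=[0.9269, 0.4389, 0.4100] → [0.1303, 0.3225, 0.5692, -0.9272, 0.3746, 0.0000]
J4: z=[-0.9272, 0.3746, 0.0000] o=[0.3522, 0.2711, 0.2128] → [0.2042, 0.5053, 0.1984, -0.9272, 0.3746, 0.0000]
q̇ = J⁺·V = [-0.0140, 0.7350, 0.7790, -0.3040]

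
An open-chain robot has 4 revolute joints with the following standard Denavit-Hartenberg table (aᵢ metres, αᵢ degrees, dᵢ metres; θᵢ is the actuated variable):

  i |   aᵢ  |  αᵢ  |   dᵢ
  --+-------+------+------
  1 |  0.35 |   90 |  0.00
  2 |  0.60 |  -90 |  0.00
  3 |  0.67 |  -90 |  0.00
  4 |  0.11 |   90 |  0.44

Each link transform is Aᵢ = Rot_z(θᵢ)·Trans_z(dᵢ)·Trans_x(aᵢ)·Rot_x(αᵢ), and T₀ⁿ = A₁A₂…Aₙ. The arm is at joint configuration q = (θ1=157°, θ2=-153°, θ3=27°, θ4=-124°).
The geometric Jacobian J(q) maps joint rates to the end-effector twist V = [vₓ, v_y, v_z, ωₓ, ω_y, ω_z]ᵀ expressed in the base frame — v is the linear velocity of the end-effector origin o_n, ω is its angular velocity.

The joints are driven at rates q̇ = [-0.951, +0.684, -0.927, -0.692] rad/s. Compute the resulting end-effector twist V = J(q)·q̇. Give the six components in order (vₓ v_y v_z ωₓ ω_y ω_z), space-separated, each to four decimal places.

o_n = [0.1515, -0.7903, -0.5091]
J₁: ẑ×o_n = [0.7903, 0.1515, -0.0000], ω = ẑ
J2: z=[0.3907, 0.9205, 0.0000] o=[-0.3222, 0.1368, 0.0000] → [-0.4686, 0.1989, -0.7983, 0.3907, 0.9205, 0.0000]
J3: z=[-0.4179, 0.1774, -0.8910] o=[0.1699, -0.0721, -0.2724] → [-0.6819, -0.0825, 0.3034, -0.4179, 0.1774, -0.8910]
J4: z=[-0.7205, -0.6621, 0.2061] o=[0.5407, -0.5600, -0.5434] → [0.0248, -0.0555, -0.0917, -0.7205, -0.6621, 0.2061]
V = J·q̇ = [-0.4572, 0.1069, -0.7638, 1.1532, 0.9234, -0.2677]

-0.4572 0.1069 -0.7638 1.1532 0.9234 -0.2677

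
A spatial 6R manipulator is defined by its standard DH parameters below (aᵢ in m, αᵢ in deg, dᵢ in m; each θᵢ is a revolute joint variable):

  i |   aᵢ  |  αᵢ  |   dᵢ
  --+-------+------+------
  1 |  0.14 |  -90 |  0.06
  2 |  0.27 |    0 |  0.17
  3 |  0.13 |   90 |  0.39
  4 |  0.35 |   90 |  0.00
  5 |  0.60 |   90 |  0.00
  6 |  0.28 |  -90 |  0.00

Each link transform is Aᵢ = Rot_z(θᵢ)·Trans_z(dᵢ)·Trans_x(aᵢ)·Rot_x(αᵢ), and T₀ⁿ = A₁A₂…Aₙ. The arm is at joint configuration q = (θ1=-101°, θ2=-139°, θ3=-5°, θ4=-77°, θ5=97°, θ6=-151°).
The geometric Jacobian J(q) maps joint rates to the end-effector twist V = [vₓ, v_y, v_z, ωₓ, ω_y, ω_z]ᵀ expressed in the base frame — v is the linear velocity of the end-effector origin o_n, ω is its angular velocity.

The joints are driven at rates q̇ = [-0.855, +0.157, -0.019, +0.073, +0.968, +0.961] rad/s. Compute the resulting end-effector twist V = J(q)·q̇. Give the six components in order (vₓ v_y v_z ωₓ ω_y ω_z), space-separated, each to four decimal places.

0.8456 -0.2427 0.1258 -1.0818 -0.2764 -1.4371

o_n = [0.3892, 0.4734, 0.1467]
J₁: ẑ×o_n = [-0.4734, 0.3892, 0.0000], ω = ẑ
J2: z=[0.9816, -0.1908, 0.0000] o=[-0.0267, -0.1374, 0.0600] → [-0.0165, -0.0851, 0.6789, 0.9816, -0.1908, 0.0000]
J3: z=[0.9816, -0.1908, 0.0000] o=[0.1790, 0.0302, 0.2371] → [0.0173, 0.0888, 0.4752, 0.9816, -0.1908, 0.0000]
J4: z=[0.1122, 0.5770, -0.8090] o=[0.5819, 0.0590, 0.3135] → [0.2390, 0.1747, 0.1577, 0.1122, 0.5770, -0.8090]
J5: z=[-0.3712, -0.7309, -0.5727] o=[0.2593, 0.1866, 0.3598] → [0.3200, -0.1535, -0.0116, -0.3712, -0.7309, -0.5727]
J6: z=[-0.9012, 0.4322, 0.0326] o=[0.3935, 0.5035, -0.1316] → [0.1213, 0.2507, 0.0291, -0.9012, 0.4322, 0.0326]
V = J·q̇ = [0.8456, -0.2427, 0.1258, -1.0818, -0.2764, -1.4371]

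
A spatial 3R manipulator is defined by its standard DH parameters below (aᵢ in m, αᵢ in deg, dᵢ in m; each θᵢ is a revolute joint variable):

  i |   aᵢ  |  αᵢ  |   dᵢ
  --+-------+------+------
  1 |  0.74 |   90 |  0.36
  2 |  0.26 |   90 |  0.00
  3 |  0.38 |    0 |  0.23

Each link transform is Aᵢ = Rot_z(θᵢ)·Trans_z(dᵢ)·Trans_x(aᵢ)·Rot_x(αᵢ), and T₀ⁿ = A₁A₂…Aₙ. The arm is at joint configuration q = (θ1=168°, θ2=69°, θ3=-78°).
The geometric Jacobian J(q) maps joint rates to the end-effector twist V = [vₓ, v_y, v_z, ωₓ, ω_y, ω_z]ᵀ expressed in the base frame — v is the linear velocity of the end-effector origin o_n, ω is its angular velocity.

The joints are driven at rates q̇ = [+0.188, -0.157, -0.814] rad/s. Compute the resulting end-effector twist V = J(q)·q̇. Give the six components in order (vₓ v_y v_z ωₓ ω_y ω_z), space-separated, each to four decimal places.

0.0830 -0.2902 -0.3353 0.7107 -0.3116 0.4797

o_n = [-1.1300, -0.1398, 0.5941]
J₁: ẑ×o_n = [0.1398, -1.1300, 0.0000], ω = ẑ
J2: z=[0.2079, 0.9781, 0.0000] o=[-0.7238, 0.1539, 0.3600] → [0.2290, -0.0487, 0.3362, 0.2079, 0.9781, 0.0000]
J3: z=[-0.9132, 0.1941, -0.3584] o=[-0.8150, 0.1732, 0.6027] → [-0.1139, 0.1050, 0.3470, -0.9132, 0.1941, -0.3584]
V = J·q̇ = [0.0830, -0.2902, -0.3353, 0.7107, -0.3116, 0.4797]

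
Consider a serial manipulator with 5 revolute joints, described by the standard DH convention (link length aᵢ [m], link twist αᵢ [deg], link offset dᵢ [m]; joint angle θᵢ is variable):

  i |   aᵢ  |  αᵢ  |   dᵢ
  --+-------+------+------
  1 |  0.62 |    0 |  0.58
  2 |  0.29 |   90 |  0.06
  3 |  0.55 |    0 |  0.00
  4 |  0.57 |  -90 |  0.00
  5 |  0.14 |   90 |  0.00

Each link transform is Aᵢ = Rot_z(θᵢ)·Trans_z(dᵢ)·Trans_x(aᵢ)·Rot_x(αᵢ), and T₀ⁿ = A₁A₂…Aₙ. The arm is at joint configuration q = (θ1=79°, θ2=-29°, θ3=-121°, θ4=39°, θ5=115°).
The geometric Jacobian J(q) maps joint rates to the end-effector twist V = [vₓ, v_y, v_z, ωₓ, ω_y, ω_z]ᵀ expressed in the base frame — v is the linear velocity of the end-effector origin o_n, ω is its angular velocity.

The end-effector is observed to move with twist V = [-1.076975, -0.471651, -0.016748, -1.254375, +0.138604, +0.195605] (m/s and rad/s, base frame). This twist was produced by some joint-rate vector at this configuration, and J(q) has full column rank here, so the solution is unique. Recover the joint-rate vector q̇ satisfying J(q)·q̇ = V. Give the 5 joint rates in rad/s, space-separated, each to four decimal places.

o_n = [0.0711, 0.7498, -0.3373]
J₁: ẑ×o_n = [-0.7498, 0.0711, 0.0000], ω = ẑ
J2: z=[0.0000, 0.0000, 1.0000] o=[0.1183, 0.6086, 0.5800] → [-0.1412, -0.0472, 0.0000, 0.0000, 0.0000, 1.0000]
J3: z=[0.7660, -0.6428, 0.0000] o=[0.3047, 0.8308, 0.6400] → [0.6282, 0.7487, -0.2122, 0.7660, -0.6428, 0.0000]
J4: z=[0.7660, -0.6428, 0.0000] o=[0.1226, 0.6138, 0.1686] → [0.3252, 0.3875, 0.0711, 0.7660, -0.6428, 0.0000]
J5: z=[0.6365, 0.7586, 0.1392] o=[0.1736, 0.6745, -0.3959] → [0.0340, -0.0516, 0.1256, 0.6365, 0.7586, 0.1392]
q̇ = J⁺·V = [0.8430, -0.5490, -0.5180, -0.5320, -0.7070]

0.8430 -0.5490 -0.5180 -0.5320 -0.7070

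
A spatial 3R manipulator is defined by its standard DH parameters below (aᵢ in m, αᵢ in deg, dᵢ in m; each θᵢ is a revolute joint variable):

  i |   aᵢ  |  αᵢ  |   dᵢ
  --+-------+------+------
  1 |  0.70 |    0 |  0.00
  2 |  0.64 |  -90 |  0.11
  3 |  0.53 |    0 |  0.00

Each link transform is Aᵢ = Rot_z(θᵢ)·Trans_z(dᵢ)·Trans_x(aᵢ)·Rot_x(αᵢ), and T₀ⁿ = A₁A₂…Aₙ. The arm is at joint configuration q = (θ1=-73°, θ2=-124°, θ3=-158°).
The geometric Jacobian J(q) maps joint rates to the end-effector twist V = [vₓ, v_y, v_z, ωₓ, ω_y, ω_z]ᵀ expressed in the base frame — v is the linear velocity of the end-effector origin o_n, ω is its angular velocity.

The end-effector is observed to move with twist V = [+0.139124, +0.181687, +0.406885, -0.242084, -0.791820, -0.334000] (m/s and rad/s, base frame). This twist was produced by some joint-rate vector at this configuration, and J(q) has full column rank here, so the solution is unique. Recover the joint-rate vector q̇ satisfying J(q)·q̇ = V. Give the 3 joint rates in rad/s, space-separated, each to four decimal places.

o_n = [0.0626, -0.6260, 0.3085]
J₁: ẑ×o_n = [0.6260, 0.0626, -0.0000], ω = ẑ
J2: z=[0.0000, 0.0000, 1.0000] o=[0.2047, -0.6694, 0.0000] → [-0.0434, -0.1421, 0.0000, 0.0000, 0.0000, 1.0000]
J3: z=[-0.2924, -0.9563, 0.0000] o=[-0.4074, -0.4823, 0.1100] → [-0.1899, 0.0580, 0.4914, -0.2924, -0.9563, 0.0000]
q̇ = J⁺·V = [0.4210, -0.7550, 0.8280]

0.4210 -0.7550 0.8280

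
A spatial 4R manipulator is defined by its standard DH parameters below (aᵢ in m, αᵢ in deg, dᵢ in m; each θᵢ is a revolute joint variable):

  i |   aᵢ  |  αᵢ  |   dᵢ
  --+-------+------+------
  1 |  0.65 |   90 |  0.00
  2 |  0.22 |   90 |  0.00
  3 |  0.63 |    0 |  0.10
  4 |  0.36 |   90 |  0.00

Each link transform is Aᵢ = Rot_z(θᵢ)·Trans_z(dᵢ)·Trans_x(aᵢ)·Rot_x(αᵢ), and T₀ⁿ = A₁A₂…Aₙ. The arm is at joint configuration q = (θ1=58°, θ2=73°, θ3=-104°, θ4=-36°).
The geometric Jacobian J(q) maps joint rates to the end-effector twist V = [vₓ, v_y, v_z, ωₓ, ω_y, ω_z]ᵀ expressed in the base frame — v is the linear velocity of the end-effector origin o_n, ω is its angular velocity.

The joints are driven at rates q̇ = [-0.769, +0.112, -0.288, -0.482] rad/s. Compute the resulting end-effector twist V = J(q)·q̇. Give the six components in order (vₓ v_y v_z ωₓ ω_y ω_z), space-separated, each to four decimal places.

0.9659 0.0686 -0.3349 -0.2952 -0.6838 -0.5439

o_n = [-0.3518, 1.0273, -0.2283]
J₁: ẑ×o_n = [-1.0273, -0.3518, 0.0000], ω = ẑ
J2: z=[0.8480, -0.5299, 0.0000] o=[0.3444, 0.5512, 0.0000] → [0.1210, 0.1936, 0.0348, 0.8480, -0.5299, 0.0000]
J3: z=[0.5068, 0.8110, -0.2924] o=[0.3785, 0.6058, 0.2104] → [-0.2326, 0.4358, 0.8059, 0.5068, 0.8110, -0.2924]
J4: z=[0.5068, 0.8110, -0.2924] o=[-0.1128, 0.9730, 0.0354] → [-0.1980, 0.2035, 0.2213, 0.5068, 0.8110, -0.2924]
V = J·q̇ = [0.9659, 0.0686, -0.3349, -0.2952, -0.6838, -0.5439]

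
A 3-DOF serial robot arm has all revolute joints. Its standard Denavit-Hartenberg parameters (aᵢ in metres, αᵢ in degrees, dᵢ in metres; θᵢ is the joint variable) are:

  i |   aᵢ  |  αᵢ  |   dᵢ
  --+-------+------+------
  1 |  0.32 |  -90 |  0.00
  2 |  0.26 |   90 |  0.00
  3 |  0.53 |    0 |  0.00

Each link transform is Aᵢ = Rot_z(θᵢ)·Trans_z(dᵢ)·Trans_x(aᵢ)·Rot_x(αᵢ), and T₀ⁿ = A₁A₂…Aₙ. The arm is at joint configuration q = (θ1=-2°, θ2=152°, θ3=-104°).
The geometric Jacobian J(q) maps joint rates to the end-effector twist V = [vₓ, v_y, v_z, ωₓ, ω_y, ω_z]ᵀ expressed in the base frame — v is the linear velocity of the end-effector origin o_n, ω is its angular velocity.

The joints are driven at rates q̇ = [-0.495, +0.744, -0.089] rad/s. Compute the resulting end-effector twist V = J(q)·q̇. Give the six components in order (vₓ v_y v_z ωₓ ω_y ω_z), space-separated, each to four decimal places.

o_n = [0.1856, -0.5211, -0.0619]
J₁: ẑ×o_n = [0.5211, 0.1856, -0.0000], ω = ẑ
J2: z=[0.0349, 0.9994, 0.0000] o=[0.3198, -0.0112, 0.0000] → [-0.0618, 0.0022, 0.1164, 0.0349, 0.9994, 0.0000]
J3: z=[0.4692, -0.0164, -0.8829] o=[0.0904, -0.0032, -0.1221] → [-0.4583, -0.1123, -0.2414, 0.4692, -0.0164, -0.8829]
V = J·q̇ = [-0.2631, -0.0803, 0.1081, -0.0158, 0.7450, -0.4164]

-0.2631 -0.0803 0.1081 -0.0158 0.7450 -0.4164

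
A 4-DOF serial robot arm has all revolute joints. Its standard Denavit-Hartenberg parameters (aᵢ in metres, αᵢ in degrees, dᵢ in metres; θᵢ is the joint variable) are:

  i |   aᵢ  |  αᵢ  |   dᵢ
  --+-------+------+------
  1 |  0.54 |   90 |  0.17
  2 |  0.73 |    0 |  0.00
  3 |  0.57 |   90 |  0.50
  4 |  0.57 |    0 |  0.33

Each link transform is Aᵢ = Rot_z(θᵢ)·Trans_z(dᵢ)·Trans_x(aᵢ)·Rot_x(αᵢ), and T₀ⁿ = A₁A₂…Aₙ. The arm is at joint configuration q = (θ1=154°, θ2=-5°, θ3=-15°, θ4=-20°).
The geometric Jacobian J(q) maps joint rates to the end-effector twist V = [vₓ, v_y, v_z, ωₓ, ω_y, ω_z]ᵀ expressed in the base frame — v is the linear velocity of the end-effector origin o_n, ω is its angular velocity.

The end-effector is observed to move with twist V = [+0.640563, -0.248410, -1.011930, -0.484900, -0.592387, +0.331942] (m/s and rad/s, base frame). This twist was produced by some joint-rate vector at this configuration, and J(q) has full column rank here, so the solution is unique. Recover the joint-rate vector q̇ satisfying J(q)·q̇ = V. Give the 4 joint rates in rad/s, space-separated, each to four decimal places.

-0.1520 -0.4900 -0.2550 -0.5150

o_n = [-1.8376, 1.2357, -0.5819]
J₁: ẑ×o_n = [-1.2357, -1.8376, 0.0000], ω = ẑ
J2: z=[0.4384, 0.8988, 0.0000] o=[-0.4853, 0.2367, 0.1700] → [-0.6758, 0.3296, 1.6533, 0.4384, 0.8988, 0.0000]
J3: z=[0.4384, 0.8988, 0.0000] o=[-1.1390, 0.5555, 0.1064] → [-0.6186, 0.3017, 0.9261, 0.4384, 0.8988, 0.0000]
J4: z=[0.3074, -0.1499, -0.9397] o=[-1.4012, 1.2397, -0.0886] → [0.0701, 0.5617, -0.0667, 0.3074, -0.1499, -0.9397]
q̇ = J⁺·V = [-0.1520, -0.4900, -0.2550, -0.5150]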